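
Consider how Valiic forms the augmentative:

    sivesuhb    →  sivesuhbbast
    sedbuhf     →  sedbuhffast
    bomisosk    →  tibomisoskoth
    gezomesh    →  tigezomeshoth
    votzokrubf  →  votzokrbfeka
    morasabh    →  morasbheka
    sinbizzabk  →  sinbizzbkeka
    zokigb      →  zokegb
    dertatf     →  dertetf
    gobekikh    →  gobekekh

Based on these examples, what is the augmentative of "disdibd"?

sedbuhf and votzokrubf both end in -f yet inflect differently (sedbuhffast, votzokrbfeka), so the final letter is not what conditions the rule; the second-to-last letter is.
"disdibd" has second-to-last letter 'b'. The stems whose second-to-last letter is 'b' (votzokrubf → votzokrbfeka, morasabh → morasbheka, sinbizzabk → sinbizzbkeka) delete the last vowel and add -eka.
The other patterns: stems whose second-to-last letter is 'h' double the final consonant and add -ast; stems whose second-to-last letter is 's' add ti- … -oth around the stem; stems whose second-to-last letter is 'g', 'k' or 't' change the last vowel to 'e'.
So disdibd → disdbdeka.

disdbdeka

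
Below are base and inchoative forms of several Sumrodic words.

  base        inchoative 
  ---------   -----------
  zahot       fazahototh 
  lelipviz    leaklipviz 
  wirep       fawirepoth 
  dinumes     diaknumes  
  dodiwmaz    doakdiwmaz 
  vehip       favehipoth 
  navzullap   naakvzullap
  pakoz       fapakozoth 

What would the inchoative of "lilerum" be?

liaklerum

pakoz and lelipviz both end in -z yet inflect differently (fapakozoth, leaklipviz), so the final letter is not what conditions the rule; the number of vowels is.
"lilerum" has 3 vowels. The stems with 3 vowels (lelipviz → leaklipviz, dodiwmaz → doakdiwmaz, dinumes → diaknumes) insert -ak- after the first vowel.
So lilerum → liaklerum.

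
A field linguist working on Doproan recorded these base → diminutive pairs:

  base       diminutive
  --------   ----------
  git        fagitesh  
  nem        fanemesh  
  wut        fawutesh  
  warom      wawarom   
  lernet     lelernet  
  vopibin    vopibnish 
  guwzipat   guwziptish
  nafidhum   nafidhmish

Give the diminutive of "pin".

fapinesh

nem and warom both end in -m yet inflect differently (fanemesh, wawarom), so the final letter is not what conditions the rule; the number of vowels is.
"pin" has 1 vowel. The stems with 1 vowel (git → fagitesh, nem → fanemesh, wut → fawutesh) add fa- … -esh around the stem.
So pin → fapinesh.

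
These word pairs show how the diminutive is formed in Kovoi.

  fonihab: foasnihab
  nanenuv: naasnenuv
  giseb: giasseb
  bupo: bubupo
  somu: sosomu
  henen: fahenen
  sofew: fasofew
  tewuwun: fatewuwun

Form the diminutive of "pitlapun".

fapitlapun

nanenuv and somu both have last vowel 'u' yet inflect differently (naasnenuv, sosomu), so the last vowel is not what conditions the rule; the final letter is.
"pitlapun" ends in -n. The stems ending in -n (henen → fahenen, tewuwun → fatewuwun) add the prefix fa-.
So pitlapun → fapitlapun.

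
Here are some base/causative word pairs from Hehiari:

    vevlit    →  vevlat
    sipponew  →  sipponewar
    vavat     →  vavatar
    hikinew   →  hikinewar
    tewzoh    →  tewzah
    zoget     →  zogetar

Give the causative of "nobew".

nobewar

"nobew" has last vowel 'e'. The stems whose last vowel is 'e' (zoget → zogetar, hikinew → hikinewar, sipponew → sipponewar) add -ar.
The other pattern: stems whose last vowel is 'i' or 'o' change the last vowel to 'a'.
So nobew → nobewar.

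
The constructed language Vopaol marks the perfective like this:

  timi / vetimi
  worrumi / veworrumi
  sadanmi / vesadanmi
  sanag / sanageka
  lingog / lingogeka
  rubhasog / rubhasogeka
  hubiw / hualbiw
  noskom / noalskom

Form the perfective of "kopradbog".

kopradbogeka

timi and hubiw both have last vowel 'i' yet inflect differently (vetimi, hualbiw), so the last vowel is not what conditions the rule; the final letter is.
"kopradbog" ends in -g. The stems ending in -g (sanag → sanageka, lingog → lingogeka, rubhasog → rubhasogeka) add -eka.
So kopradbog → kopradbogeka.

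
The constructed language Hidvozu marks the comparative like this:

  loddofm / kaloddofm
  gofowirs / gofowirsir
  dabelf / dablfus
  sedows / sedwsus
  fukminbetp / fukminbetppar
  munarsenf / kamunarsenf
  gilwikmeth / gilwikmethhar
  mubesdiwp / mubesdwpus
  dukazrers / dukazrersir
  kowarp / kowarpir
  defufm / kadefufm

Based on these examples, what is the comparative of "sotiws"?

sedows and gofowirs both end in -s yet inflect differently (sedwsus, gofowirsir), so the final letter is not what conditions the rule; the second-to-last letter is.
"sotiws" has second-to-last letter 'w'. The stems whose second-to-last letter is 'w' (sedows → sedwsus, mubesdiwp → mubesdwpus) delete the last vowel and add -us.
So sotiws → sotwsus.

sotwsus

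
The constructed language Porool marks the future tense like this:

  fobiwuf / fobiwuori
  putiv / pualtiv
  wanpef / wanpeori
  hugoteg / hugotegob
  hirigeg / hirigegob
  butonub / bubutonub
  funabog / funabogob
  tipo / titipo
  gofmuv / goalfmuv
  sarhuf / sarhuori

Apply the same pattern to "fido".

sarhuf and gofmuv both have last vowel 'u' yet inflect differently (sarhuori, goalfmuv), so the last vowel is not what conditions the rule; the final letter is.
"fido" ends in -o. The one such stem in the data (tipo → titipo) repeats the first consonant+vowel as a prefix (as does butonub), so the same rule applies.
The other patterns: stems ending in -f drop the final letter and add -ori; stems ending in -v insert -al- after the first vowel; stems ending in -g add -ob.
So fido → fifido.

fifido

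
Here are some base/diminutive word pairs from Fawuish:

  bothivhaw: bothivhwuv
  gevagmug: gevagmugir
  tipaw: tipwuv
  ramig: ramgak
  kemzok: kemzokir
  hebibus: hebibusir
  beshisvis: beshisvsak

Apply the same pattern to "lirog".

lirogir

beshisvis and hebibus both end in -s yet inflect differently (beshisvsak, hebibusir), so the final letter is not what conditions the rule; the last vowel is.
"lirog" has last vowel 'o'. The one such stem in the data (kemzok → kemzokir) adds -ir, so the same rule applies.
The other patterns: stems whose last vowel is 'i' delete the last vowel and add -ak; stems whose last vowel is 'a' delete the last vowel and add -uv.
So lirog → lirogir.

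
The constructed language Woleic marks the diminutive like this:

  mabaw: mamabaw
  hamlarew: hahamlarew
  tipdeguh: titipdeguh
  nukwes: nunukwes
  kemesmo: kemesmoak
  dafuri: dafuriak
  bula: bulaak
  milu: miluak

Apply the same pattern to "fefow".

"fefow" ends in a consonant. The stems ending in a consonant (mabaw → mamabaw, hamlarew → hahamlarew, tipdeguh → titipdeguh) repeat the first consonant+vowel as a prefix.
So fefow → fefefow.

fefefow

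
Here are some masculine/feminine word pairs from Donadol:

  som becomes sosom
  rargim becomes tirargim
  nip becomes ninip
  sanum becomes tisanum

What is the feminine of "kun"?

kukun

som and rargim both end in -m yet inflect differently (sosom, tirargim), so the final letter is not what conditions the rule; the number of vowels is.
"kun" has 1 vowel. The stems with 1 vowel (nip → ninip, som → sosom) repeat the first consonant+vowel as a prefix.
The other pattern: stems with 2 vowels add the prefix ti-.
So kun → kukun.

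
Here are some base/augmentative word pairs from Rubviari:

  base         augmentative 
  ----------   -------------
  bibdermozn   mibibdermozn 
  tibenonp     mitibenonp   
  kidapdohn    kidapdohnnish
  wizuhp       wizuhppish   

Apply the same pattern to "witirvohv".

kidapdohn and bibdermozn both end in -n yet inflect differently (kidapdohnnish, mibibdermozn), so the final letter is not what conditions the rule; the second-to-last letter is.
"witirvohv" has second-to-last letter 'h'. The stems whose second-to-last letter is 'h' (kidapdohn → kidapdohnnish, wizuhp → wizuhppish) double the final consonant and add -ish.
So witirvohv → witirvohvvish.

witirvohvvish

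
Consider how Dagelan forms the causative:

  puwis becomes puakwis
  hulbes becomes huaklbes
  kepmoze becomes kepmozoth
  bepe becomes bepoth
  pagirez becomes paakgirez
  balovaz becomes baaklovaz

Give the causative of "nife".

bepe and pagirez both have last vowel 'e' yet inflect differently (bepoth, paakgirez), so the last vowel is not what conditions the rule; whether the stem ends in a vowel or a consonant is.
"nife" ends in a vowel. The stems ending in a vowel (bepe → bepoth, kepmoze → kepmozoth) drop the final letter and add -oth.
The other pattern: stems ending in a consonant insert -ak- after the first vowel.
So nife → nifoth.

nifoth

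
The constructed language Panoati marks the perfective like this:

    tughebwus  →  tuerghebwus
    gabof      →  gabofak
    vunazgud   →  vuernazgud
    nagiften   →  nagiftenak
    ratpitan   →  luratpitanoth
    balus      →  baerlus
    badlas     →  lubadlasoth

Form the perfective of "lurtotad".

lulurtotadoth

nagiften and ratpitan both end in -n yet inflect differently (nagiftenak, luratpitanoth), so the final letter is not what conditions the rule; the last vowel is.
"lurtotad" has last vowel 'a'. The stems whose last vowel is 'a' (ratpitan → luratpitanoth, badlas → lubadlasoth) add lu- … -oth around the stem.
The other patterns: stems whose last vowel is 'e' or 'o' add -ak; stems whose last vowel is 'u' insert -er- after the first vowel.
So lurtotad → lulurtotadoth.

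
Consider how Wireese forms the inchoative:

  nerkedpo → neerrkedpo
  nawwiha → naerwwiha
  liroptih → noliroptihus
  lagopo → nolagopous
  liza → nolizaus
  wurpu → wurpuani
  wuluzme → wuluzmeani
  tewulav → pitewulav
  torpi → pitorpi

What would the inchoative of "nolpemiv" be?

nerkedpo and lagopo both end in -o yet inflect differently (neerrkedpo, nolagopous), so the final letter is not what conditions the rule; the first letter is.
"nolpemiv" begins with n-. The stems beginning with n- (nerkedpo → neerrkedpo, nawwiha → naerwwiha) insert -er- after the first vowel.
The other patterns: stems beginning with l- add no- … -us around the stem; stems beginning with w- add -ani; stems beginning with t- add the prefix pi-.
So nolpemiv → noerlpemiv.

noerlpemiv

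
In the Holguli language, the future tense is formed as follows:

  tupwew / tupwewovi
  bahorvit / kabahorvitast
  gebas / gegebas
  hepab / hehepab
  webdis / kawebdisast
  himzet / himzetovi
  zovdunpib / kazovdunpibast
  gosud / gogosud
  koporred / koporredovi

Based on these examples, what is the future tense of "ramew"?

himzet and bahorvit both end in -t yet inflect differently (himzetovi, kabahorvitast), so the final letter is not what conditions the rule; the last vowel is.
"ramew" has last vowel 'e'. The stems whose last vowel is 'e' (himzet → himzetovi, tupwew → tupwewovi, koporred → koporredovi) add -ovi.
The other patterns: stems whose last vowel is 'i' add ka- … -ast around the stem; stems whose last vowel is 'a' or 'u' repeat the first consonant+vowel as a prefix.
So ramew → ramewovi.

ramewovi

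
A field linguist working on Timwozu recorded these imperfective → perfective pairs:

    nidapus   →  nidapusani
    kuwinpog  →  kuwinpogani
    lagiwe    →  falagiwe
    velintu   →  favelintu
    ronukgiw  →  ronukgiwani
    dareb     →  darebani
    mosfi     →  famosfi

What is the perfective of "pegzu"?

fapegzu

"pegzu" ends in a vowel. The stems ending in a vowel (lagiwe → falagiwe, mosfi → famosfi, velintu → favelintu) add the prefix fa-.
So pegzu → fapegzu.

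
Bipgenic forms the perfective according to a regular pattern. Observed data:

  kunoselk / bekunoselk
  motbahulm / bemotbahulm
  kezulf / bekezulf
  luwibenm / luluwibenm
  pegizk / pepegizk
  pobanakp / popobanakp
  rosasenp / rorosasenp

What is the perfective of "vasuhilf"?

motbahulm and luwibenm both end in -m yet inflect differently (bemotbahulm, luluwibenm), so the final letter is not what conditions the rule; the second-to-last letter is.
"vasuhilf" has second-to-last letter 'l'. The stems whose second-to-last letter is 'l' (motbahulm → bemotbahulm, kezulf → bekezulf, kunoselk → bekunoselk) add the prefix be-.
So vasuhilf → bevasuhilf.

bevasuhilf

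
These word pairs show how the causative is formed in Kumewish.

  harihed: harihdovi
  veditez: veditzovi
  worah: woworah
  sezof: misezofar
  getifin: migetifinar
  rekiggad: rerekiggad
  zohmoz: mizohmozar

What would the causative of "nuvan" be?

harihed and rekiggad both end in -d yet inflect differently (harihdovi, rerekiggad), so the final letter is not what conditions the rule; the last vowel is.
"nuvan" has last vowel 'a'. The stems whose last vowel is 'a' (rekiggad → rerekiggad, worah → woworah) repeat the first consonant+vowel as a prefix.
The other patterns: stems whose last vowel is 'e' delete the last vowel and add -ovi; stems whose last vowel is 'i' or 'o' add mi- … -ar around the stem.
So nuvan → nunuvan.

nunuvan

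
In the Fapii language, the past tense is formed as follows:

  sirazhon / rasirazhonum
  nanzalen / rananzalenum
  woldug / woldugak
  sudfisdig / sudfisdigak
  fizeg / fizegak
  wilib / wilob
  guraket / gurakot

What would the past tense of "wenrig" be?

nanzalen and fizeg both have last vowel 'e' yet inflect differently (rananzalenum, fizegak), so the last vowel is not what conditions the rule; the final letter is.
"wenrig" ends in -g. The stems ending in -g (woldug → woldugak, sudfisdig → sudfisdigak, fizeg → fizegak) add -ak.
So wenrig → wenrigak.

wenrigak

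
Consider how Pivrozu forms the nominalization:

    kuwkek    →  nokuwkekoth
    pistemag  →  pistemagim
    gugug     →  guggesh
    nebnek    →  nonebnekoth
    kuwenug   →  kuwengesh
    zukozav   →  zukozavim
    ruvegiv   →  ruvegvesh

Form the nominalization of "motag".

"motag" has last vowel 'a'. The stems whose last vowel is 'a' (pistemag → pistemagim, zukozav → zukozavim) add -im.
So motag → motagim.

motagim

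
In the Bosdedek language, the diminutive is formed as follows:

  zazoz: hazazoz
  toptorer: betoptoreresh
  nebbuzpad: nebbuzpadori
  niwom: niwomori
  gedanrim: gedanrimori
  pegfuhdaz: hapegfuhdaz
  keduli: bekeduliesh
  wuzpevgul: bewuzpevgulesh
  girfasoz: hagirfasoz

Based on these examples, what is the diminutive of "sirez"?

niwom and zazoz both have last vowel 'o' yet inflect differently (niwomori, hazazoz), so the last vowel is not what conditions the rule; the final letter is.
"sirez" ends in -z. The stems ending in -z (zazoz → hazazoz, girfasoz → hagirfasoz, pegfuhdaz → hapegfuhdaz) add the prefix ha-.
The other patterns: stems ending in -d or -m add -ori; stems ending in -i, -l or -r add be- … -esh around the stem.
So sirez → hasirez.

hasirez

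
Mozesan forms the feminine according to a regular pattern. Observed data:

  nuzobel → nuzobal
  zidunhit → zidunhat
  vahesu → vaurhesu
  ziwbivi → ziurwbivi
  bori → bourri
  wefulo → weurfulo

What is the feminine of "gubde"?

guurbde

zidunhit and ziwbivi both have last vowel 'i' yet inflect differently (zidunhat, ziurwbivi), so the last vowel is not what conditions the rule; whether the stem ends in a vowel or a consonant is.
"gubde" ends in a vowel. The stems ending in a vowel (vahesu → vaurhesu, ziwbivi → ziurwbivi, bori → bourri) insert -ur- after the first vowel.
The other pattern: stems ending in a consonant change the last vowel to 'a'.
So gubde → guurbde.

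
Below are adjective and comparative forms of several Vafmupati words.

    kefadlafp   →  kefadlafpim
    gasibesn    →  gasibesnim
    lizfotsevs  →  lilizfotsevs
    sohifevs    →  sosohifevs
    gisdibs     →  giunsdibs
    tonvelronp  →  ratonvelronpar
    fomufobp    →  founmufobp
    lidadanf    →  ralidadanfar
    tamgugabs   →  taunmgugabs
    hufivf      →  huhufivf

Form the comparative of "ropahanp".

hufivf and lidadanf both end in -f yet inflect differently (huhufivf, ralidadanfar), so the final letter is not what conditions the rule; the second-to-last letter is.
"ropahanp" has second-to-last letter 'n'. The stems whose second-to-last letter is 'n' (lidadanf → ralidadanfar, tonvelronp → ratonvelronpar) add ra- … -ar around the stem.
The other patterns: stems whose second-to-last letter is 'v' repeat the first consonant+vowel as a prefix; stems whose second-to-last letter is 'b' insert -un- after the first vowel; stems whose second-to-last letter is 'f' or 's' add -im.
So ropahanp → raropahanpar.

raropahanpar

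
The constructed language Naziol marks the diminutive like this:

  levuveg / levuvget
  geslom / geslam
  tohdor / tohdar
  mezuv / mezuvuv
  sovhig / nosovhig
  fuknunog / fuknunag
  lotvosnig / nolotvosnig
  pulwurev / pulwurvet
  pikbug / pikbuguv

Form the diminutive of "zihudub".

pikbug and fuknunog both end in -g yet inflect differently (pikbuguv, fuknunag), so the final letter is not what conditions the rule; the last vowel is.
"zihudub" has last vowel 'u'. The stems whose last vowel is 'u' (mezuv → mezuvuv, pikbug → pikbuguv) add -uv.
So zihudub → zihudubuv.

zihudubuv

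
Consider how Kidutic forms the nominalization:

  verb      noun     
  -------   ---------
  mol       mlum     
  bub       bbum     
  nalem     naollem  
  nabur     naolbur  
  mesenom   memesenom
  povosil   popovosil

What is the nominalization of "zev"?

zvum

"zev" has 1 vowel. The stems with 1 vowel (mol → mlum, bub → bbum) delete the last vowel and add -um.
So zev → zvum.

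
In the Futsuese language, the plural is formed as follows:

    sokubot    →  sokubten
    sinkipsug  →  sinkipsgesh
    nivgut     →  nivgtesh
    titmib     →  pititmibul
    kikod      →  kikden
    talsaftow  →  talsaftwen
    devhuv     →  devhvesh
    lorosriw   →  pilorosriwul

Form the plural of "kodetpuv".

kodetpvesh

"kodetpuv" has last vowel 'u'. The stems whose last vowel is 'u' (devhuv → devhvesh, sinkipsug → sinkipsgesh, nivgut → nivgtesh) delete the last vowel and add -esh.
So kodetpuv → kodetpvesh.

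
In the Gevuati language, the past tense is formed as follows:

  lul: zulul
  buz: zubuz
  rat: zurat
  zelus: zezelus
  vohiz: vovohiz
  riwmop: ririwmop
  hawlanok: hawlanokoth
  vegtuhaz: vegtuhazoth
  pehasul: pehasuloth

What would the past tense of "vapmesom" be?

"vapmesom" has 3 vowels. The stems with 3 vowels (hawlanok → hawlanokoth, vegtuhaz → vegtuhazoth, pehasul → pehasuloth) add -oth.
The other patterns: stems with 1 vowel add the prefix zu-; stems with 2 vowels repeat the first consonant+vowel as a prefix.
So vapmesom → vapmesomoth.

vapmesomoth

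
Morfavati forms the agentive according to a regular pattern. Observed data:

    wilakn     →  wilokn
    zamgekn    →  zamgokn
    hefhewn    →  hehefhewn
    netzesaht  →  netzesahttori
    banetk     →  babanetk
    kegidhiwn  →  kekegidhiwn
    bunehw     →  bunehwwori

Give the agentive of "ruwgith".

ruruwgith

zamgekn and kegidhiwn both end in -n yet inflect differently (zamgokn, kekegidhiwn), so the final letter is not what conditions the rule; the second-to-last letter is.
"ruwgith" has second-to-last letter 't'. The one such stem in the data (banetk → babanetk) repeats the first consonant+vowel as a prefix (as do kegidhiwn, hefhewn), so the same rule applies.
The other patterns: stems whose second-to-last letter is 'k' change the last vowel to 'o'; stems whose second-to-last letter is 'h' double the final consonant and add -ori.
So ruwgith → ruruwgith.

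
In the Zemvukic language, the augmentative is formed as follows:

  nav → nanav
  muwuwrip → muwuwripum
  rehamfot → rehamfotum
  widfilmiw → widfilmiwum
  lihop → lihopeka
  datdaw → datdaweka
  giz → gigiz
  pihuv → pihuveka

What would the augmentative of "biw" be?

bibiw

nav and pihuv both end in -v yet inflect differently (nanav, pihuveka), so the final letter is not what conditions the rule; the number of vowels is.
"biw" has 1 vowel. The stems with 1 vowel (giz → gigiz, nav → nanav) repeat the first consonant+vowel as a prefix.
The other patterns: stems with 2 vowels add -eka; stems with 3 vowels add -um.
So biw → bibiw.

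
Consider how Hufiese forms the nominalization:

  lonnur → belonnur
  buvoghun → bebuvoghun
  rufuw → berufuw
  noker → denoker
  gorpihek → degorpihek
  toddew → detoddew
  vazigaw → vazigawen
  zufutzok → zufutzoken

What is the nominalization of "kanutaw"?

"kanutaw" has last vowel 'a'. The one such stem in the data (vazigaw → vazigawen) adds -en, so the same rule applies.
The other patterns: stems whose last vowel is 'u' add the prefix be-; stems whose last vowel is 'e' add the prefix de-.
So kanutaw → kanutawen.

kanutawen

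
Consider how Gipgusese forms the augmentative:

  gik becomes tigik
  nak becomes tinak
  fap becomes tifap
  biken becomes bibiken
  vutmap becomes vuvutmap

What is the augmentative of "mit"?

"mit" has 1 vowel. The stems with 1 vowel (gik → tigik, nak → tinak, fap → tifap) add the prefix ti-.
So mit → timit.

timit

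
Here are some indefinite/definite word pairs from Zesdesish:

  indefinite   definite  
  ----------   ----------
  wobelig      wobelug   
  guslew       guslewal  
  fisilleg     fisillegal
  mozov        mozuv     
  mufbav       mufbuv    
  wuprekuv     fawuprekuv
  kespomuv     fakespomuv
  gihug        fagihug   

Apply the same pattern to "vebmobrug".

gihug and fisilleg both end in -g yet inflect differently (fagihug, fisillegal), so the final letter is not what conditions the rule; the last vowel is.
"vebmobrug" has last vowel 'u'. The stems whose last vowel is 'u' (wuprekuv → fawuprekuv, kespomuv → fakespomuv, gihug → fagihug) add the prefix fa-.
The other patterns: stems whose last vowel is 'e' add -al; stems whose last vowel is 'a', 'i' or 'o' change the last vowel to 'u'.
So vebmobrug → favebmobrug.

favebmobrug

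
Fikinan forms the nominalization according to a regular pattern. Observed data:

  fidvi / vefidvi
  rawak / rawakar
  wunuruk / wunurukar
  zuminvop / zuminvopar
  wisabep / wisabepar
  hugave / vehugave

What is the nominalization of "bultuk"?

wisabep and hugave both have last vowel 'e' yet inflect differently (wisabepar, vehugave), so the last vowel is not what conditions the rule; whether the stem ends in a vowel or a consonant is.
"bultuk" ends in a consonant. The stems ending in a consonant (zuminvop → zuminvopar, wisabep → wisabepar, rawak → rawakar) add -ar.
The other pattern: stems ending in a vowel add the prefix ve-.
So bultuk → bultukar.

bultukar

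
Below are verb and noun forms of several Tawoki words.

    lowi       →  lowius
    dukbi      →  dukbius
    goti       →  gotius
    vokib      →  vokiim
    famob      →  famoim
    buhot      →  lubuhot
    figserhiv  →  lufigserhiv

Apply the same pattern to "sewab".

lowi and vokib both have last vowel 'i' yet inflect differently (lowius, vokiim), so the last vowel is not what conditions the rule; the final letter is.
"sewab" ends in -b. The stems ending in -b (vokib → vokiim, famob → famoim) drop the final letter and add -im.
So sewab → sewaim.

sewaim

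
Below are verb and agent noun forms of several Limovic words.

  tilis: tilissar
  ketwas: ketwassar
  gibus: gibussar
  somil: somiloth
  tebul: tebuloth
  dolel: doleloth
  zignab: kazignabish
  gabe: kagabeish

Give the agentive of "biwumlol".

biwumloloth

tilis and somil both have last vowel 'i' yet inflect differently (tilissar, somiloth), so the last vowel is not what conditions the rule; the final letter is.
"biwumlol" ends in -l. The stems ending in -l (somil → somiloth, tebul → tebuloth, dolel → doleloth) add -oth.
The other patterns: stems ending in -s double the final consonant and add -ar; stems ending in -b or -e add ka- … -ish around the stem.
So biwumlol → biwumloloth.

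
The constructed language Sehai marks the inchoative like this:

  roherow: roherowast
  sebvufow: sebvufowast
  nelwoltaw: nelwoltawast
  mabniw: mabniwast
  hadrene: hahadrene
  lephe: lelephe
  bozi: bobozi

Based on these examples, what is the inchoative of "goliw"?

"goliw" ends in -w. The stems ending in -w (sebvufow → sebvufowast, nelwoltaw → nelwoltawast, mabniw → mabniwast) add -ast.
So goliw → goliwast.

goliwast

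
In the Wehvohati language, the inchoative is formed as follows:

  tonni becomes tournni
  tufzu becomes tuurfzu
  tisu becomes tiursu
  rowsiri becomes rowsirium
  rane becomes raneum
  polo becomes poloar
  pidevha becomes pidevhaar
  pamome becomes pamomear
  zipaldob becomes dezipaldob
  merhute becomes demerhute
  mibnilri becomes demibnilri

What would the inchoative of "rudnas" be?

rudnasum

tonni and rowsiri both end in -i yet inflect differently (tournni, rowsirium), so the final letter is not what conditions the rule; the first letter is.
"rudnas" begins with r-. The stems beginning with r- (rowsiri → rowsirium, rane → raneum) add -um.
So rudnas → rudnasum.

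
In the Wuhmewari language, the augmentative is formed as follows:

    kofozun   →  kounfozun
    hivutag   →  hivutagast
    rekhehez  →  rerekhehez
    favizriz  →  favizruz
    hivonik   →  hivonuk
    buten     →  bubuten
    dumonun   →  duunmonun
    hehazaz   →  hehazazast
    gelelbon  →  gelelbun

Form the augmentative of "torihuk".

tounrihuk

"torihuk" has last vowel 'u'. The stems whose last vowel is 'u' (kofozun → kounfozun, dumonun → duunmonun) insert -un- after the first vowel.
So torihuk → tounrihuk.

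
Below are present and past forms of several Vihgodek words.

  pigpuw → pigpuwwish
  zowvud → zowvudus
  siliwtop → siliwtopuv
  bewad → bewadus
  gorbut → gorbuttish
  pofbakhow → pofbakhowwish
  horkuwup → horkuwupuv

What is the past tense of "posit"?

posittish

"posit" ends in -t. The one such stem in the data (gorbut → gorbuttish) doubles the final consonant and adds -ish (as do pigpuw, pofbakhow), so the same rule applies.
The other patterns: stems ending in -d add -us; stems ending in -p add -uv.
So posit → posittish.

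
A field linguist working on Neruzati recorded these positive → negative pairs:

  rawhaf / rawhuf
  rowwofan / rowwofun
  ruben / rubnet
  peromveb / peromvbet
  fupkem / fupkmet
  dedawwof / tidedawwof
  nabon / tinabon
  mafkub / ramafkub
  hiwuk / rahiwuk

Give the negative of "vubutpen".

vubutpnet

rowwofan and ruben both end in -n yet inflect differently (rowwofun, rubnet), so the final letter is not what conditions the rule; the last vowel is.
"vubutpen" has last vowel 'e'. The stems whose last vowel is 'e' (ruben → rubnet, peromveb → peromvbet, fupkem → fupkmet) delete the last vowel and add -et.
So vubutpen → vubutpnet.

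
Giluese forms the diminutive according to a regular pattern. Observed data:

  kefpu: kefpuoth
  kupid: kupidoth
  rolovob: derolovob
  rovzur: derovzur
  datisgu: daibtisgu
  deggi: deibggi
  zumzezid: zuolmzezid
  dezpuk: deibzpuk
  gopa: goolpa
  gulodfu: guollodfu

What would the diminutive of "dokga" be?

doibkga

datisgu and kefpu both end in -u yet inflect differently (daibtisgu, kefpuoth), so the final letter is not what conditions the rule; the first letter is.
"dokga" begins with d-. The stems beginning with d- (dezpuk → deibzpuk, datisgu → daibtisgu, deggi → deibggi) insert -ib- after the first vowel.
The other patterns: stems beginning with k- add -oth; stems beginning with g- or z- insert -ol- after the first vowel; stems beginning with r- add the prefix de-.
So dokga → doibkga.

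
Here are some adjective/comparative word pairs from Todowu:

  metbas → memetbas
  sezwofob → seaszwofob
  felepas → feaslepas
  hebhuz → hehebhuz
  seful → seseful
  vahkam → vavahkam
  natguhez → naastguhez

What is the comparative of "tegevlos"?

"tegevlos" has 3 vowels. The stems with 3 vowels (felepas → feaslepas, natguhez → naastguhez, sezwofob → seaszwofob) insert -as- after the first vowel.
The other pattern: stems with 2 vowels repeat the first consonant+vowel as a prefix.
So tegevlos → teasgevlos.

teasgevlos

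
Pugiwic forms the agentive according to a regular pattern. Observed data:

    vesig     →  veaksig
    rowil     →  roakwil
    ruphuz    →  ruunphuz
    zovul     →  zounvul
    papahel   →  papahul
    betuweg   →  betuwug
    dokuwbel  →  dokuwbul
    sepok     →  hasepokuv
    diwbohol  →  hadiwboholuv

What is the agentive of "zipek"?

zipuk

"zipek" has last vowel 'e'. The stems whose last vowel is 'e' (papahel → papahul, betuweg → betuwug, dokuwbel → dokuwbul) change the last vowel to 'u'.
The other patterns: stems whose last vowel is 'i' insert -ak- after the first vowel; stems whose last vowel is 'u' insert -un- after the first vowel; stems whose last vowel is 'o' add ha- … -uv around the stem.
So zipek → zipuk.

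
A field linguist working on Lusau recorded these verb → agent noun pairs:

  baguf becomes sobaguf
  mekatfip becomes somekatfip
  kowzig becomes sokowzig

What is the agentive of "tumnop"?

sotumnop

Every pair shown (baguf → sobaguf, mekatfip → somekatfip, kowzig → sokowzig) follows the same rule: add the prefix so-.
So tumnop → sotumnop.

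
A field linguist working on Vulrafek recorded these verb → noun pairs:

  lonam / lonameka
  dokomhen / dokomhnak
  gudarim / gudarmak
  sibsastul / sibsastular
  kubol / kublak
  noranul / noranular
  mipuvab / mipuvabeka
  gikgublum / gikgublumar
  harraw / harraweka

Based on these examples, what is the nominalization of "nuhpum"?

gikgublum and lonam both end in -m yet inflect differently (gikgublumar, lonameka), so the final letter is not what conditions the rule; the last vowel is.
"nuhpum" has last vowel 'u'. The stems whose last vowel is 'u' (noranul → noranular, gikgublum → gikgublumar, sibsastul → sibsastular) add -ar.
The other patterns: stems whose last vowel is 'a' add -eka; stems whose last vowel is 'e', 'i' or 'o' delete the last vowel and add -ak.
So nuhpum → nuhpumar.

nuhpumar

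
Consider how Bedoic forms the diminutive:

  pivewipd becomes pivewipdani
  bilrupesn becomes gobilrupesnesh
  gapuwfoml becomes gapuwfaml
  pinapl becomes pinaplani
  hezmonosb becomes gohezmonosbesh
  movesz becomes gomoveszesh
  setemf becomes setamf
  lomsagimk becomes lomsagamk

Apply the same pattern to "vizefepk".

vizefepkani

gapuwfoml and pinapl both end in -l yet inflect differently (gapuwfaml, pinaplani), so the final letter is not what conditions the rule; the second-to-last letter is.
"vizefepk" has second-to-last letter 'p'. The stems whose second-to-last letter is 'p' (pivewipd → pivewipdani, pinapl → pinaplani) add -ani.
So vizefepk → vizefepkani.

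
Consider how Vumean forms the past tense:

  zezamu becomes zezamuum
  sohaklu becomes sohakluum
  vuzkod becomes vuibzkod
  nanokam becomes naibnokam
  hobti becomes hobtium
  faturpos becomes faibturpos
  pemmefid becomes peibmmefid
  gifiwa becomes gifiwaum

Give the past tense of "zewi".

pemmefid and hobti both have last vowel 'i' yet inflect differently (peibmmefid, hobtium), so the last vowel is not what conditions the rule; whether the stem ends in a vowel or a consonant is.
"zewi" ends in a vowel. The stems ending in a vowel (hobti → hobtium, sohaklu → sohakluum, zezamu → zezamuum) add -um.
The other pattern: stems ending in a consonant insert -ib- after the first vowel.
So zewi → zewium.

zewium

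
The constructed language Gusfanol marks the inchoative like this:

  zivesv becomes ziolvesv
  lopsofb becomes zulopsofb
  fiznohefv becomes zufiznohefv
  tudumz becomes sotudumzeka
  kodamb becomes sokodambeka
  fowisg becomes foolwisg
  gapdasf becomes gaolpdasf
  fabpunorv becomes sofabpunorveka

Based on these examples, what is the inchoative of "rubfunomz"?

sorubfunomzeka

fiznohefv and zivesv both end in -v yet inflect differently (zufiznohefv, ziolvesv), so the final letter is not what conditions the rule; the second-to-last letter is.
"rubfunomz" has second-to-last letter 'm'. The stems whose second-to-last letter is 'm' (kodamb → sokodambeka, tudumz → sotudumzeka) add so- … -eka around the stem.
The other patterns: stems whose second-to-last letter is 'f' add the prefix zu-; stems whose second-to-last letter is 's' insert -ol- after the first vowel.
So rubfunomz → sorubfunomzeka.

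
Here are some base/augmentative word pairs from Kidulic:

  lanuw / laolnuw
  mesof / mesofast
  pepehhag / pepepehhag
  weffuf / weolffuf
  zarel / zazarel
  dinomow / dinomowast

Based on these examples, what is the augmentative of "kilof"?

"kilof" has last vowel 'o'. The stems whose last vowel is 'o' (dinomow → dinomowast, mesof → mesofast) add -ast.
So kilof → kilofast.

kilofast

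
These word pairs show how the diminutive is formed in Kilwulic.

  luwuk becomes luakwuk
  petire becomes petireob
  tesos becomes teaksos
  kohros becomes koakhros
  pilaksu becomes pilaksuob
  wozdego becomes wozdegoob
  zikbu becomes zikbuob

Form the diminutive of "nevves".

neakvves

tesos and wozdego both have last vowel 'o' yet inflect differently (teaksos, wozdegoob), so the last vowel is not what conditions the rule; whether the stem ends in a vowel or a consonant is.
"nevves" ends in a consonant. The stems ending in a consonant (tesos → teaksos, kohros → koakhros, luwuk → luakwuk) insert -ak- after the first vowel.
The other pattern: stems ending in a vowel add -ob.
So nevves → neakvves.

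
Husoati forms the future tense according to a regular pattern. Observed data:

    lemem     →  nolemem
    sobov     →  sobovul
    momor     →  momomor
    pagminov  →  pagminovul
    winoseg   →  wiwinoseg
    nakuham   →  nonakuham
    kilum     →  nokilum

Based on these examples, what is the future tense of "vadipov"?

vadipovul

"vadipov" ends in -v. The stems ending in -v (sobov → sobovul, pagminov → pagminovul) add -ul.
The other patterns: stems ending in -m add the prefix no-; stems ending in -g or -r repeat the first consonant+vowel as a prefix.
So vadipov → vadipovul.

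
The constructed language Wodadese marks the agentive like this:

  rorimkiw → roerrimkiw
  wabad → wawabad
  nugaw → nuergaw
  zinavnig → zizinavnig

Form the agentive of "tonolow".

toernolow

rorimkiw and zinavnig both have last vowel 'i' yet inflect differently (roerrimkiw, zizinavnig), so the last vowel is not what conditions the rule; the final letter is.
"tonolow" ends in -w. The stems ending in -w (nugaw → nuergaw, rorimkiw → roerrimkiw) insert -er- after the first vowel.
So tonolow → toernolow.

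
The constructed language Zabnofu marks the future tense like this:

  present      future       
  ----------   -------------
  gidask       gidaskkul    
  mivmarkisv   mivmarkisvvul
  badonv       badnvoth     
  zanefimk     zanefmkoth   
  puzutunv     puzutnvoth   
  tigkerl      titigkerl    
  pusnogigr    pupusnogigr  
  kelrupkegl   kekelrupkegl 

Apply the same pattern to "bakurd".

babakurd

mivmarkisv and badonv both end in -v yet inflect differently (mivmarkisvvul, badnvoth), so the final letter is not what conditions the rule; the second-to-last letter is.
"bakurd" has second-to-last letter 'r'. The one such stem in the data (tigkerl → titigkerl) repeats the first consonant+vowel as a prefix (as do pusnogigr, kelrupkegl), so the same rule applies.
So bakurd → babakurd.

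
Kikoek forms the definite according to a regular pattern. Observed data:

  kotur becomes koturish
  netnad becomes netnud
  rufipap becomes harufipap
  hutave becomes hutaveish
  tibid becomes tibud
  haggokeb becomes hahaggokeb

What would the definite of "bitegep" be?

netnad and rufipap both have last vowel 'a' yet inflect differently (netnud, harufipap), so the last vowel is not what conditions the rule; the final letter is.
"bitegep" ends in -p. The one such stem in the data (rufipap → harufipap) adds the prefix ha-, so the same rule applies.
The other patterns: stems ending in -e or -r add -ish; stems ending in -d change the last vowel to 'u'.
So bitegep → habitegep.

habitegep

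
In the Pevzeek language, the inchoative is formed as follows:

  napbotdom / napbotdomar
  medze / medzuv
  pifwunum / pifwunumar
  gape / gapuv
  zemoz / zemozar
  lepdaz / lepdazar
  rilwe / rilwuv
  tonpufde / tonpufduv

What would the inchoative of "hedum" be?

"hedum" ends in -m. The stems ending in -m (napbotdom → napbotdomar, pifwunum → pifwunumar) add -ar.
The other pattern: stems ending in -e drop the final letter and add -uv.
So hedum → hedumar.

hedumar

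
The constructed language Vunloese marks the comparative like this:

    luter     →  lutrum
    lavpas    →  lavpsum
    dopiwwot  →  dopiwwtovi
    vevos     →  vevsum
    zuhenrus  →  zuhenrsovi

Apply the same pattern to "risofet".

risoftovi

lavpas and zuhenrus both end in -s yet inflect differently (lavpsum, zuhenrsovi), so the final letter is not what conditions the rule; the number of vowels is.
"risofet" has 3 vowels. The stems with 3 vowels (dopiwwot → dopiwwtovi, zuhenrus → zuhenrsovi) delete the last vowel and add -ovi.
So risofet → risoftovi.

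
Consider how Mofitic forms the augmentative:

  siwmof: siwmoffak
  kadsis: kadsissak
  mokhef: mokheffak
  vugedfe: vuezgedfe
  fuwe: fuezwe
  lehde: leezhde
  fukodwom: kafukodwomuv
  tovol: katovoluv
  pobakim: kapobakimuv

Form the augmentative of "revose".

mokhef and vugedfe both have last vowel 'e' yet inflect differently (mokheffak, vuezgedfe), so the last vowel is not what conditions the rule; the final letter is.
"revose" ends in -e. The stems ending in -e (vugedfe → vuezgedfe, fuwe → fuezwe, lehde → leezhde) insert -ez- after the first vowel.
So revose → reezvose.

reezvose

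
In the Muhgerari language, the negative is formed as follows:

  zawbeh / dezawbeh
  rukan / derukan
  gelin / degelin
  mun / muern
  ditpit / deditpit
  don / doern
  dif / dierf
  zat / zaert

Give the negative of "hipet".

dehipet

zat and ditpit both end in -t yet inflect differently (zaert, deditpit), so the final letter is not what conditions the rule; the number of vowels is.
"hipet" has 2 vowels. The stems with 2 vowels (zawbeh → dezawbeh, ditpit → deditpit, gelin → degelin) add the prefix de-.
The other pattern: stems with 1 vowel insert -er- after the first vowel.
So hipet → dehipet.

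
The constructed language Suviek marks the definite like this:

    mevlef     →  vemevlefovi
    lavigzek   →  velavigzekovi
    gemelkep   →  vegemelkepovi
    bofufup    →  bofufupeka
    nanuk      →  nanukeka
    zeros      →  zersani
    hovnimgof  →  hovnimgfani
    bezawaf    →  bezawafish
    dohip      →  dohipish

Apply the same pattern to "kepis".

kepisish

gemelkep and bofufup both end in -p yet inflect differently (vegemelkepovi, bofufupeka), so the final letter is not what conditions the rule; the last vowel is.
"kepis" has last vowel 'i'. The one such stem in the data (dohip → dohipish) adds -ish, so the same rule applies.
The other patterns: stems whose last vowel is 'e' add ve- … -ovi around the stem; stems whose last vowel is 'u' add -eka; stems whose last vowel is 'o' delete the last vowel and add -ani.
So kepis → kepisish.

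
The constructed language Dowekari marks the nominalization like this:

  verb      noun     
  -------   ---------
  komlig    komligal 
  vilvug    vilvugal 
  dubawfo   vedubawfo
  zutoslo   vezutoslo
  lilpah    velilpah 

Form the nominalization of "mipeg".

"mipeg" ends in -g. The stems ending in -g (komlig → komligal, vilvug → vilvugal) add -al.
So mipeg → mipegal.

mipegal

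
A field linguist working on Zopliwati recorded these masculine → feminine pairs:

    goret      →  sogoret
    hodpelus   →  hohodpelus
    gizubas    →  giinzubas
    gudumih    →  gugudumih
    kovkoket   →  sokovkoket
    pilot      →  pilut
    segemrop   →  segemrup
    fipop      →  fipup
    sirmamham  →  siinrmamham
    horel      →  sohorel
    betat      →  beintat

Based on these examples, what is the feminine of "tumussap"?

betat and goret both end in -t yet inflect differently (beintat, sogoret), so the final letter is not what conditions the rule; the last vowel is.
"tumussap" has last vowel 'a'. The stems whose last vowel is 'a' (betat → beintat, gizubas → giinzubas, sirmamham → siinrmamham) insert -in- after the first vowel.
The other patterns: stems whose last vowel is 'e' add the prefix so-; stems whose last vowel is 'i' or 'u' repeat the first consonant+vowel as a prefix; stems whose last vowel is 'o' change the last vowel to 'u'.
So tumussap → tuinmussap.

tuinmussap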